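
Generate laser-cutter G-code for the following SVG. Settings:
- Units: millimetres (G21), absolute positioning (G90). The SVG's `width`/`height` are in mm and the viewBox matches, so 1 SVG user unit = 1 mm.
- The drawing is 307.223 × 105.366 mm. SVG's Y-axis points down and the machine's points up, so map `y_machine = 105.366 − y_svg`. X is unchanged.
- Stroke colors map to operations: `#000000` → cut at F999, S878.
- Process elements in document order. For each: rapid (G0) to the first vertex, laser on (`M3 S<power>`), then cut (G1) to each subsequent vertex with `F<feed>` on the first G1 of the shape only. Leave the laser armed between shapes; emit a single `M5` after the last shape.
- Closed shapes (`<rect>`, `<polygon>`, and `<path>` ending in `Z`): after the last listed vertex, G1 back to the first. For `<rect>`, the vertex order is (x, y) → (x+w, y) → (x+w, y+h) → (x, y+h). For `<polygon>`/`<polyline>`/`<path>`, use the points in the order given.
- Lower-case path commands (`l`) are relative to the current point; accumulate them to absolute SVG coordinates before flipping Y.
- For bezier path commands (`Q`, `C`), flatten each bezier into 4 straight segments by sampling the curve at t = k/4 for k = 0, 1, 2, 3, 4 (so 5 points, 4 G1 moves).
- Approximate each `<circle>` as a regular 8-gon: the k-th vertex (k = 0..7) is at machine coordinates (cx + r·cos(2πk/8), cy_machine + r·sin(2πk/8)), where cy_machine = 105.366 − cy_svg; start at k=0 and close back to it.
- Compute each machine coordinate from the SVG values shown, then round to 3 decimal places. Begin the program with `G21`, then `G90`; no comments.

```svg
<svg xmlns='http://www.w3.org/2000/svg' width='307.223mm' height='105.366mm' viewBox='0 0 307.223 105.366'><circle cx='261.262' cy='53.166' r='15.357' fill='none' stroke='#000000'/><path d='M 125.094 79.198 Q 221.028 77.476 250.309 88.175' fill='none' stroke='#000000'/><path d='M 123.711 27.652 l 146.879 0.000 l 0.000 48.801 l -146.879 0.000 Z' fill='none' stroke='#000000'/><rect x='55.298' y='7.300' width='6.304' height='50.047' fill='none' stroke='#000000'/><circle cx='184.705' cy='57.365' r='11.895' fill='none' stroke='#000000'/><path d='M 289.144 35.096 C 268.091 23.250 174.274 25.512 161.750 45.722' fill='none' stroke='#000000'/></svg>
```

viewBox `0 0 307.223 105.366` with mm width/height → 1 unit = 1 mm. Flip: y_m = 105.366 − y_svg.

**Shape 1** — `<circle>` circle, stroke `#000000` → cut (S878, F999). Machine vertices: (276.619,52.200) → (272.121,63.059) → (261.262,67.557) → (250.403,63.059) → (245.905,52.200) → (250.403,41.341) → (261.262,36.843) → (272.121,41.341) → (276.619,52.200). Closed: final G1 returns to the first vertex.

**Shape 2** — `<path>` quadratic bezier, stroke `#000000` → cut (S878, F999). Control points (SVG): P0=(125.094,79.198), P1=(221.028,77.476), P2=(250.309,88.175); sampled at t=k/4. Machine vertices: (125.094,26.168) → (168.895,26.253) → (204.365,24.785) → (231.503,21.764) → (250.309,17.191). Open path.

**Shape 3** — `<path>` rectangle, stroke `#000000` → cut (S878, F999). Machine vertices: (123.711,77.714) → (270.590,77.714) → (270.590,28.913) → (123.711,28.913) → (123.711,77.714). Closed: final G1 returns to the first vertex.

**Shape 4** — `<rect>` rectangle, stroke `#000000` → cut (S878, F999). Machine vertices: (55.298,98.066) → (61.602,98.066) → (61.602,48.019) → (55.298,48.019) → (55.298,98.066). Closed: final G1 returns to the first vertex.

**Shape 5** — `<circle>` circle, stroke `#000000` → cut (S878, F999). Machine vertices: (196.600,48.001) → (193.116,56.412) → (184.705,59.896) → (176.294,56.412) → (172.810,48.001) → (176.294,39.590) → (184.705,36.106) → (193.116,39.590) → (196.600,48.001). Closed: final G1 returns to the first vertex.

**Shape 6** — `<path>` cubic bezier, stroke `#000000` → cut (S878, F999). Control points (SVG): P0=(289.144,35.096), P1=(268.091,23.250), P2=(174.274,25.512), P3=(161.750,45.722); sampled at t=k/4. Machine vertices: (289.144,70.270) → (262.118,76.449) → (222.249,76.978) → (183.978,71.496) → (161.750,59.644). Open path.

G21
G90
G0 X276.619 Y52.200
M3 S878
G1 X272.121 Y63.059 F999
G1 X261.262 Y67.557
G1 X250.403 Y63.059
G1 X245.905 Y52.200
G1 X250.403 Y41.341
G1 X261.262 Y36.843
G1 X272.121 Y41.341
G1 X276.619 Y52.200
G0 X125.094 Y26.168
M3 S878
G1 X168.895 Y26.253 F999
G1 X204.365 Y24.785
G1 X231.503 Y21.764
G1 X250.309 Y17.191
G0 X123.711 Y77.714
M3 S878
G1 X270.590 Y77.714 F999
G1 X270.590 Y28.913
G1 X123.711 Y28.913
G1 X123.711 Y77.714
G0 X55.298 Y98.066
M3 S878
G1 X61.602 Y98.066 F999
G1 X61.602 Y48.019
G1 X55.298 Y48.019
G1 X55.298 Y98.066
G0 X196.600 Y48.001
M3 S878
G1 X193.116 Y56.412 F999
G1 X184.705 Y59.896
G1 X176.294 Y56.412
G1 X172.810 Y48.001
G1 X176.294 Y39.590
G1 X184.705 Y36.106
G1 X193.116 Y39.590
G1 X196.600 Y48.001
G0 X289.144 Y70.270
M3 S878
G1 X262.118 Y76.449 F999
G1 X222.249 Y76.978
G1 X183.978 Y71.496
G1 X161.750 Y59.644
M5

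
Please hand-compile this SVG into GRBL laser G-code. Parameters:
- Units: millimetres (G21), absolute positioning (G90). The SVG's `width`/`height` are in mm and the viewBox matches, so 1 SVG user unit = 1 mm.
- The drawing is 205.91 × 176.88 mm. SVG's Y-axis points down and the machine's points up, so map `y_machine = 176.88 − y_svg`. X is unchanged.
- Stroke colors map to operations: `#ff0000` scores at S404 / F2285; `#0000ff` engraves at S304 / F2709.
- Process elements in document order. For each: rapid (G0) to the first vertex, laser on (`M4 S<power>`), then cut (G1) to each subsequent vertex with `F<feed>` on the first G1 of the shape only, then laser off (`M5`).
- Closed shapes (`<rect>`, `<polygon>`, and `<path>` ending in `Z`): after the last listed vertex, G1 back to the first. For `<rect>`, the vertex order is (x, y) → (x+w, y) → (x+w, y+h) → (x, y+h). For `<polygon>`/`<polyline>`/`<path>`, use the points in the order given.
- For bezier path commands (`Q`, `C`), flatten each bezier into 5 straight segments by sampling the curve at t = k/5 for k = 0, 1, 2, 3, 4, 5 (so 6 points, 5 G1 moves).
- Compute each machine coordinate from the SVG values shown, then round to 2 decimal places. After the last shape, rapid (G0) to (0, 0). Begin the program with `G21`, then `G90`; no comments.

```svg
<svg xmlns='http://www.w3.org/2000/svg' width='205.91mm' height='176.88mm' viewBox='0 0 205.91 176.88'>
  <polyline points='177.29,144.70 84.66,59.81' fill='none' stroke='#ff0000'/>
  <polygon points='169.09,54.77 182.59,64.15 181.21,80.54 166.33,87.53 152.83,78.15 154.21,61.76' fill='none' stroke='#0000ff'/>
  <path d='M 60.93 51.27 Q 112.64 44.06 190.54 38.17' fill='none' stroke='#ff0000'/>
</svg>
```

Since the viewBox matches the mm dimensions, user units are millimetres directly. The only transform is the Y-flip y_m = 176.88 − y_svg.

Shape 1 is a line segment drawn with `<polyline>`. Its stroke #ff0000 means score at S404, F2285. After flipping Y the toolpath is (177.29,32.18) → (84.66,117.07).

Shape 2 is a regular polygon drawn with `<polygon>`. Its stroke #0000ff means engrave at S304, F2709. After flipping Y the toolpath is (169.09,122.11) → (182.59,112.73) → (181.21,96.34) → (166.33,89.35) → (152.83,98.73) → (154.21,115.12) → (169.09,122.11), returning to the start.

Shape 3 is a quadratic bezier drawn with `<path>`. Its stroke #ff0000 means score at S404, F2285. After flipping Y the toolpath is (60.93,125.61) → (82.66,128.44) → (106.49,131.17) → (132.41,133.79) → (160.43,136.30) → (190.54,138.71).

G21
G90
G0 X177.29 Y32.18
M4 S404
G1 X84.66 Y117.07 F2285
M5
G0 X169.09 Y122.11
M4 S304
G1 X182.59 Y112.73 F2709
G1 X181.21 Y96.34
G1 X166.33 Y89.35
G1 X152.83 Y98.73
G1 X154.21 Y115.12
G1 X169.09 Y122.11
M5
G0 X60.93 Y125.61
M4 S404
G1 X82.66 Y128.44 F2285
G1 X106.49 Y131.17
G1 X132.41 Y133.79
G1 X160.43 Y136.30
G1 X190.54 Y138.71
M5
G0 X0.00 Y0.00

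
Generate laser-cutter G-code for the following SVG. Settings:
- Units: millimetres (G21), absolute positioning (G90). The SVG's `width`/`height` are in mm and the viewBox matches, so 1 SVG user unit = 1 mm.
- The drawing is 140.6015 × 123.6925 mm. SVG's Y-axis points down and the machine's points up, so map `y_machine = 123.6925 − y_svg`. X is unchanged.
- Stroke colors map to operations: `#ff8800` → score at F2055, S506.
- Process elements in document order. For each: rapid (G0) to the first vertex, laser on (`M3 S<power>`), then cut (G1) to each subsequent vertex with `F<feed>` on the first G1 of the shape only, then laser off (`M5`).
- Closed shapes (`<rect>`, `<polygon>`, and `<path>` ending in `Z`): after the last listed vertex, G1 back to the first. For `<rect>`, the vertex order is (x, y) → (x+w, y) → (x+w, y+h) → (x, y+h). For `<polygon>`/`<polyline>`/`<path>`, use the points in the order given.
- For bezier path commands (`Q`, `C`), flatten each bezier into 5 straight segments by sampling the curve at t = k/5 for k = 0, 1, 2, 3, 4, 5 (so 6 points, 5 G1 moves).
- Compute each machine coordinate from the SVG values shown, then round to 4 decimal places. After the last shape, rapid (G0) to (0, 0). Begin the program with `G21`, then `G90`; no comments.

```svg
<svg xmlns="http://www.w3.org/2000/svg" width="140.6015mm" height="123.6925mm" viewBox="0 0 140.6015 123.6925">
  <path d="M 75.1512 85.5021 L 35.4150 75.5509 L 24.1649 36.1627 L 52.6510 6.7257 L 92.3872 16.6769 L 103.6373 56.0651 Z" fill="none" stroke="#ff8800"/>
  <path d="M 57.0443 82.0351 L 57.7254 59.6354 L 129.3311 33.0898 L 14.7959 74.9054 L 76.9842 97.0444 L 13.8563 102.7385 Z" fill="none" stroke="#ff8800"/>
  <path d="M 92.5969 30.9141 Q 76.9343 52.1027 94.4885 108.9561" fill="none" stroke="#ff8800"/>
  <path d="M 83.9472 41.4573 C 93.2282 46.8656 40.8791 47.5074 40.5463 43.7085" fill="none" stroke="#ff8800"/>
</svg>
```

Since the viewBox matches the mm dimensions, user units are millimetres directly. The only transform is the Y-flip y_m = 123.6925 − y_svg.

Shape 1 is a regular polygon drawn with `<path>`. Its stroke #ff8800 means score at S506, F2055. After flipping Y the toolpath is (75.1512,38.1904) → (35.4150,48.1416) → (24.1649,87.5298) → (52.6510,116.9668) → (92.3872,107.0156) → (103.6373,67.6274) → (75.1512,38.1904), returning to the start.

Shape 2 is a closed polygon drawn with `<path>`. Its stroke #ff8800 means score at S506, F2055. After flipping Y the toolpath is (57.0443,41.6574) → (57.7254,64.0571) → (129.3311,90.6027) → (14.7959,48.7871) → (76.9842,26.6481) → (13.8563,20.9540) → (57.0443,41.6574), returning to the start.

Shape 3 is a quadratic bezier drawn with `<path>`. Its stroke #ff8800 means score at S506, F2055. After flipping Y the toolpath is (92.5969,92.7784) → (87.6605,82.8764) → (85.3815,70.1212) → (85.7598,54.5128) → (88.7955,36.0512) → (94.4885,14.7364).

Shape 4 is a cubic bezier drawn with `<path>`. Its stroke #ff8800 means score at S506, F2055. After flipping Y the toolpath is (83.9472,82.2352) → (83.0294,79.5596) → (72.7753,78.0123) → (58.6401,77.5777) → (46.0788,78.2402) → (40.5463,79.9840).

G21
G90
G0 X75.1512 Y38.1904
M3 S506
G1 X35.4150 Y48.1416 F2055
G1 X24.1649 Y87.5298
G1 X52.6510 Y116.9668
G1 X92.3872 Y107.0156
G1 X103.6373 Y67.6274
G1 X75.1512 Y38.1904
M5
G0 X57.0443 Y41.6574
M3 S506
G1 X57.7254 Y64.0571 F2055
G1 X129.3311 Y90.6027
G1 X14.7959 Y48.7871
G1 X76.9842 Y26.6481
G1 X13.8563 Y20.9540
G1 X57.0443 Y41.6574
M5
G0 X92.5969 Y92.7784
M3 S506
G1 X87.6605 Y82.8764 F2055
G1 X85.3815 Y70.1212
G1 X85.7598 Y54.5128
G1 X88.7955 Y36.0512
G1 X94.4885 Y14.7364
M5
G0 X83.9472 Y82.2352
M3 S506
G1 X83.0294 Y79.5596 F2055
G1 X72.7753 Y78.0123
G1 X58.6401 Y77.5777
G1 X46.0788 Y78.2402
G1 X40.5463 Y79.9840
M5
G0 X0.0000 Y0.0000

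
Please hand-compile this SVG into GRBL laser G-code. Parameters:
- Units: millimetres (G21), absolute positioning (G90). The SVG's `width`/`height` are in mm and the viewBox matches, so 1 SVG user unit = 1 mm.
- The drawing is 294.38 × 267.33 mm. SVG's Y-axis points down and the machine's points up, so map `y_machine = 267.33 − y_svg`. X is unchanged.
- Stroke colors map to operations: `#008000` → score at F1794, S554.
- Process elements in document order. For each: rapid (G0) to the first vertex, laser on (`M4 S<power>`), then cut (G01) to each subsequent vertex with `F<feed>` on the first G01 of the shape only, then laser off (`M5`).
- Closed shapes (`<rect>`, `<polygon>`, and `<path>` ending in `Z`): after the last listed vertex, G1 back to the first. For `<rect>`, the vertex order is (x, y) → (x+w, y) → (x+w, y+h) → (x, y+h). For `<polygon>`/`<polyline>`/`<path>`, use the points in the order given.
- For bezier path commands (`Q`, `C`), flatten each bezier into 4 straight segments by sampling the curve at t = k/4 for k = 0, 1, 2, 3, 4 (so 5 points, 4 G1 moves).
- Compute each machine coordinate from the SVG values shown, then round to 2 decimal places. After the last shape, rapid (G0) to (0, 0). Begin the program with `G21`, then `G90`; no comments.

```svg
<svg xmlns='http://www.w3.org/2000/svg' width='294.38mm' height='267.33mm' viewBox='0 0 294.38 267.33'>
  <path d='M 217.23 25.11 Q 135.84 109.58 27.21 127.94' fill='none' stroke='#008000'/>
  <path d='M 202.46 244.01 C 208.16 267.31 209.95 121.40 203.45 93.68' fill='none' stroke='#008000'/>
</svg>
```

Since the viewBox matches the mm dimensions, user units are millimetres directly. The only transform is the Y-flip y_m = 267.33 − y_svg.

Shape 1 is a quadratic bezier drawn with `<path>`. Its stroke #008000 means score at S554, F1794. After flipping Y the toolpath is (217.23,242.22) → (174.83,204.12) → (129.03,174.28) → (79.82,152.70) → (27.21,139.39).

Shape 2 is a cubic bezier drawn with `<path>`. Its stroke #008000 means score at S554, F1794. After flipping Y the toolpath is (202.46,23.32) → (205.93,33.08) → (207.53,79.35) → (206.84,135.19) → (203.45,173.65).

G21
G90
G0 X217.23 Y242.22
M4 S554
G01 X174.83 Y204.12 F1794
G01 X129.03 Y174.28
G01 X79.82 Y152.70
G01 X27.21 Y139.39
M5
G0 X202.46 Y23.32
M4 S554
G01 X205.93 Y33.08 F1794
G01 X207.53 Y79.35
G01 X206.84 Y135.19
G01 X203.45 Y173.65
M5
G0 X0.00 Y0.00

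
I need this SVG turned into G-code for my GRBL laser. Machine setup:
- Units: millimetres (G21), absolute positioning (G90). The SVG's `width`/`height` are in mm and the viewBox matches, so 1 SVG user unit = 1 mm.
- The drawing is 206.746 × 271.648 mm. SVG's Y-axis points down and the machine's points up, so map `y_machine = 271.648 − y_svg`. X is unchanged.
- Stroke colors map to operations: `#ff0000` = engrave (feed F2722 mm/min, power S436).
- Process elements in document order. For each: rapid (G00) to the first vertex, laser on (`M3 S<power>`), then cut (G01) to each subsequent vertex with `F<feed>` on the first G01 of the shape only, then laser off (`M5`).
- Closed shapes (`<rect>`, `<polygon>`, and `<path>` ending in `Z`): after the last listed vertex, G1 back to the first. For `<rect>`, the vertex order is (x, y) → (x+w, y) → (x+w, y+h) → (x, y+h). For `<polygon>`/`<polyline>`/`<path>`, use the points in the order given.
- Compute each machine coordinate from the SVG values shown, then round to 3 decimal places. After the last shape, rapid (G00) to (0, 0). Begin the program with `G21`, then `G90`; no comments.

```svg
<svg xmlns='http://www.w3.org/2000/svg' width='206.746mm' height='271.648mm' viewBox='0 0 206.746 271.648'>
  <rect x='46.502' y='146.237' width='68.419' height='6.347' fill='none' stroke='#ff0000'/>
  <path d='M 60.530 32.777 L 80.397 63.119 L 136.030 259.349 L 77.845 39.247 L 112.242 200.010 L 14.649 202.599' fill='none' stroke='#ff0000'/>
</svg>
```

G21
G90
G00 X46.502 Y125.411
M3 S436
G01 X114.921 Y125.411 F2722
G01 X114.921 Y119.064
G01 X46.502 Y119.064
G01 X46.502 Y125.411
M5
G00 X60.530 Y238.871
M3 S436
G01 X80.397 Y208.529 F2722
G01 X136.030 Y12.299
G01 X77.845 Y232.401
G01 X112.242 Y71.638
G01 X14.649 Y69.049
M5
G00 X0.000 Y0.000

1 u = 1 mm; y_m = 271.648 − y.

[1] `<rect>` rectangle, #ff0000→engrave S436 F2722: (46.502,125.411) → (114.921,125.411) → (114.921,119.064) → (46.502,119.064) → (46.502,125.411) (closed)

[2] `<path>` open polyline, #ff0000→engrave S436 F2722: (60.530,238.871) → (80.397,208.529) → (136.030,12.299) → (77.845,232.401) → (112.242,71.638) → (14.649,69.049)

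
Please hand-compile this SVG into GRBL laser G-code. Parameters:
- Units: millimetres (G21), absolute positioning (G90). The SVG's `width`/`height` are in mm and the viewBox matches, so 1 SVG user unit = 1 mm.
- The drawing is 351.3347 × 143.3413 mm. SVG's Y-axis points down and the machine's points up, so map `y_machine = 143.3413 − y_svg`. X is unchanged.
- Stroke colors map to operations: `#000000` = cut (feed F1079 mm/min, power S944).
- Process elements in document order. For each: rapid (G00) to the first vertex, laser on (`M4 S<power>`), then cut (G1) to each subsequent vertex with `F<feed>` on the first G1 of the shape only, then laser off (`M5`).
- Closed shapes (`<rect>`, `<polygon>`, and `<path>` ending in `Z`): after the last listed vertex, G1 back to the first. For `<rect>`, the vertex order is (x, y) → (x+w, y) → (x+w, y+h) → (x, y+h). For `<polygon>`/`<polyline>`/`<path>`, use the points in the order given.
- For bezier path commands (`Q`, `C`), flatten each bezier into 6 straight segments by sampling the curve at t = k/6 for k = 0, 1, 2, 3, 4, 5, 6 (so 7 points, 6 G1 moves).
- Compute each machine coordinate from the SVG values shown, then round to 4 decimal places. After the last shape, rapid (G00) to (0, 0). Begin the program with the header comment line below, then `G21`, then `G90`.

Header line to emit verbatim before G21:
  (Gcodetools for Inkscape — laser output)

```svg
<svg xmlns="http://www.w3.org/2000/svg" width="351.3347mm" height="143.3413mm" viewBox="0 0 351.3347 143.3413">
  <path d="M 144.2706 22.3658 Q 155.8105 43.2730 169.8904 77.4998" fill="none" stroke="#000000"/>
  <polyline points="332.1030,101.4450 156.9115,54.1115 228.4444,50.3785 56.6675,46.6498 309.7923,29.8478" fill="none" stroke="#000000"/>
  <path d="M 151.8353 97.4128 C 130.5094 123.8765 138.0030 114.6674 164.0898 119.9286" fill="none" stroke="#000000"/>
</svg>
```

viewBox `0 0 351.3347 143.3413` with mm width/height → 1 unit = 1 mm. Flip: y_m = 143.3413 − y_svg.

**Shape 1** — `<path>` quadratic bezier, stroke `#000000` → cut (S944, F1079). Control points (SVG): P0=(144.2706,22.3658), P1=(155.8105,43.2730), P2=(169.8904,77.4998); sampled at t=k/6. Machine vertices: (144.2706,120.9755) → (148.1878,113.6364) → (152.2461,105.5574) → (156.4455,96.7384) → (160.7860,87.1794) → (165.2677,76.8804) → (169.8904,65.8415). Open path.

**Shape 2** — `<polyline>` open polyline, stroke `#000000` → cut (S944, F1079). Machine vertices: (332.1030,41.8963) → (156.9115,89.2298) → (228.4444,92.9628) → (56.6675,96.6915) → (309.7923,113.4935). Open path.

**Shape 3** — `<path>` cubic bezier, stroke `#000000` → cut (S944, F1079). Control points (SVG): P0=(151.8353,97.4128), P1=(130.5094,123.8765), P2=(138.0030,114.6674), P3=(164.0898,119.9286); sampled at t=k/6. Machine vertices: (151.8353,45.9285) → (143.5266,35.4372) → (139.7371,29.4986) → (140.1828,26.7197) → (144.5795,25.7076) → (152.6432,25.0696) → (164.0898,23.4127). Open path.

(Gcodetools for Inkscape — laser output)
G21
G90
G00 X144.2706 Y120.9755
M4 S944
G1 X148.1878 Y113.6364 F1079
G1 X152.2461 Y105.5574
G1 X156.4455 Y96.7384
G1 X160.7860 Y87.1794
G1 X165.2677 Y76.8804
G1 X169.8904 Y65.8415
M5
G00 X332.1030 Y41.8963
M4 S944
G1 X156.9115 Y89.2298 F1079
G1 X228.4444 Y92.9628
G1 X56.6675 Y96.6915
G1 X309.7923 Y113.4935
M5
G00 X151.8353 Y45.9285
M4 S944
G1 X143.5266 Y35.4372 F1079
G1 X139.7371 Y29.4986
G1 X140.1828 Y26.7197
G1 X144.5795 Y25.7076
G1 X152.6432 Y25.0696
G1 X164.0898 Y23.4127
M5
G00 X0.0000 Y0.0000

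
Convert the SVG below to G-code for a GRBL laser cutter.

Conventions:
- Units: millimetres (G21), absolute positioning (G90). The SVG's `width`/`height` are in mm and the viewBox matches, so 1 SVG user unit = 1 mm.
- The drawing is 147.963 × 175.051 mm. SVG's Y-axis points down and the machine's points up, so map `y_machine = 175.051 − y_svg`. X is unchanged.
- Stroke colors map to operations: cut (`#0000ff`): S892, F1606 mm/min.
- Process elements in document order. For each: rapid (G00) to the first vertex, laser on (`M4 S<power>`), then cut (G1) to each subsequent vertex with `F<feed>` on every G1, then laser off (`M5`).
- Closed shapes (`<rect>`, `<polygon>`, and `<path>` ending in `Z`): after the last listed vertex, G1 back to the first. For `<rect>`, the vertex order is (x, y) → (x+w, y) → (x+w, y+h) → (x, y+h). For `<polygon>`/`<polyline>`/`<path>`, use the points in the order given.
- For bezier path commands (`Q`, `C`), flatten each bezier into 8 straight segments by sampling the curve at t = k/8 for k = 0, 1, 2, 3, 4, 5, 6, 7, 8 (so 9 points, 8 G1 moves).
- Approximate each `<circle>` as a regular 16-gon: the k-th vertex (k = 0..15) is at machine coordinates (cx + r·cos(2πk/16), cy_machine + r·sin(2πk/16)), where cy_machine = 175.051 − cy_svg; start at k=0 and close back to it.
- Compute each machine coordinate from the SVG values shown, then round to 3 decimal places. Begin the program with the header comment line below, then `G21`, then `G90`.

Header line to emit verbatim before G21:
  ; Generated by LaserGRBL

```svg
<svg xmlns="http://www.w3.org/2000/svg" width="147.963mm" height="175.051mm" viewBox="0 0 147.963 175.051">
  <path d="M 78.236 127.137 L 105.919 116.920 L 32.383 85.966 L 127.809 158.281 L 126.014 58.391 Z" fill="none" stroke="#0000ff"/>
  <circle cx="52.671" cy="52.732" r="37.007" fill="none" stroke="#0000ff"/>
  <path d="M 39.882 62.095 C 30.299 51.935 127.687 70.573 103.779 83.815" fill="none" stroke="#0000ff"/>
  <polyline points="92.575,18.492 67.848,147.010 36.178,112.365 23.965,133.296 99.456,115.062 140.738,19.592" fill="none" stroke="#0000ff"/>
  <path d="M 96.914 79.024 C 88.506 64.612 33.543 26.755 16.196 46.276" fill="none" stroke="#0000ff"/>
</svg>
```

; Generated by LaserGRBL
G21
G90
G00 X78.236 Y47.914
M4 S892
G1 X105.919 Y58.131 F1606
G1 X32.383 Y89.085 F1606
G1 X127.809 Y16.770 F1606
G1 X126.014 Y116.660 F1606
G1 X78.236 Y47.914 F1606
M5
G00 X89.678 Y122.319
M4 S892
G1 X86.861 Y136.481 F1606
G1 X78.839 Y148.487 F1606
G1 X66.833 Y156.509 F1606
G1 X52.671 Y159.326 F1606
G1 X38.509 Y156.509 F1606
G1 X26.503 Y148.487 F1606
G1 X18.481 Y136.481 F1606
G1 X15.664 Y122.319 F1606
G1 X18.481 Y108.157 F1606
G1 X26.503 Y96.151 F1606
G1 X38.509 Y88.129 F1606
G1 X52.671 Y85.312 F1606
G1 X66.833 Y88.129 F1606
G1 X78.839 Y96.151 F1606
G1 X86.861 Y108.157 F1606
G1 X89.678 Y122.319 F1606
M5
G00 X39.882 Y112.956
M4 S892
G1 X40.857 Y115.483 F1606
G1 X49.185 Y115.711 F1606
G1 X62.192 Y114.040 F1606
G1 X77.202 Y110.872 F1606
G1 X91.541 Y106.606 F1606
G1 X102.534 Y101.645 F1606
G1 X107.505 Y96.388 F1606
G1 X103.779 Y91.236 F1606
M5
G00 X92.575 Y156.559
M4 S892
G1 X67.848 Y28.041 F1606
G1 X36.178 Y62.686 F1606
G1 X23.965 Y41.755 F1606
G1 X99.456 Y59.989 F1606
G1 X140.738 Y155.459 F1606
M5
G00 X96.914 Y96.027
M4 S892
G1 X91.743 Y102.373 F1606
G1 X83.194 Y109.969 F1606
G1 X72.253 Y117.869 F1606
G1 X59.907 Y125.126 F1606
G1 X47.142 Y130.792 F1606
G1 X34.944 Y133.920 F1606
G1 X24.300 Y133.564 F1606
G1 X16.196 Y128.775 F1606
M5

1 u = 1 mm; y_m = 175.051 − y.

[1] `<path>` closed polygon, #0000ff→cut S892 F1606: (78.236,47.914) → (105.919,58.131) → (32.383,89.085) → (127.809,16.770) → (126.014,116.660) → (78.236,47.914) (closed)

[2] `<circle>` circle, #0000ff→cut S892 F1606: (89.678,122.319) → (86.861,136.481) → (78.839,148.487) → (66.833,156.509) → (52.671,159.326) → (38.509,156.509) → (26.503,148.487) → (18.481,136.481) → (15.664,122.319) → (18.481,108.157) → (26.503,96.151) → (38.509,88.129) → (52.671,85.312) → (66.833,88.129) → (78.839,96.151) → (86.861,108.157) → (89.678,122.319) (closed)

[3] `<path>` cubic bezier, #0000ff→cut S892 F1606: (39.882,112.956) → (40.857,115.483) → (49.185,115.711) → (62.192,114.040) → (77.202,110.872) → (91.541,106.606) → (102.534,101.645) → (107.505,96.388) → (103.779,91.236)

[4] `<polyline>` open polyline, #0000ff→cut S892 F1606: (92.575,156.559) → (67.848,28.041) → (36.178,62.686) → (23.965,41.755) → (99.456,59.989) → (140.738,155.459)

[5] `<path>` cubic bezier, #0000ff→cut S892 F1606: (96.914,96.027) → (91.743,102.373) → (83.194,109.969) → (72.253,117.869) → (59.907,125.126) → (47.142,130.792) → (34.944,133.920) → (24.300,133.564) → (16.196,128.775)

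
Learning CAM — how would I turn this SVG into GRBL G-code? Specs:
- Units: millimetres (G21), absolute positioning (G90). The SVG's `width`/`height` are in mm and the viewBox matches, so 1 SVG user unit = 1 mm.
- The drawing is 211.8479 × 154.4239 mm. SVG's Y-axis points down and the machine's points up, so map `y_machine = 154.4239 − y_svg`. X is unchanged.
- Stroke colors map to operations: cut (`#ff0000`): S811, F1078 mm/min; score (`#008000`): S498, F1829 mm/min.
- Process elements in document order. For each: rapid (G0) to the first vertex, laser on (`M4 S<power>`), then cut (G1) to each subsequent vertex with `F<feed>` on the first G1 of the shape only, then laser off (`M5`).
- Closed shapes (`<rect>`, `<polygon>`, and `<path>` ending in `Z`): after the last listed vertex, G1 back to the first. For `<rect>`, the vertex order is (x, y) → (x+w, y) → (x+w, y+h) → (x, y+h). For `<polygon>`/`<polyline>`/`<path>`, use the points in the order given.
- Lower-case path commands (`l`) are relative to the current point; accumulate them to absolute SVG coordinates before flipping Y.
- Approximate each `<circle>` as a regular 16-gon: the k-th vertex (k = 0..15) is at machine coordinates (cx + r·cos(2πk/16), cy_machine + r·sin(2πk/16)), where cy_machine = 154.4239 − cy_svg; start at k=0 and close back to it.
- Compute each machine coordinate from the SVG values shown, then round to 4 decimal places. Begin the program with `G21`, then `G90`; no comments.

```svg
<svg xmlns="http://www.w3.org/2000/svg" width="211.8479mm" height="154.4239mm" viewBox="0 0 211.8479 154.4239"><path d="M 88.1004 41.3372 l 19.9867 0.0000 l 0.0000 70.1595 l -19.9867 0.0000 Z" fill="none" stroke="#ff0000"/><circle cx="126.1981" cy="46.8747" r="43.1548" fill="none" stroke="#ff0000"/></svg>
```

G21
G90
G0 X88.1004 Y113.0867
M4 S811
G1 X108.0871 Y113.0867 F1078
G1 X108.0871 Y42.9272
G1 X88.1004 Y42.9272
G1 X88.1004 Y113.0867
M5
G0 X169.3529 Y107.5492
M4 S811
G1 X166.0679 Y124.0638 F1078
G1 X156.7132 Y138.0643
G1 X142.7127 Y147.4190
G1 X126.1981 Y150.7040
G1 X109.6835 Y147.4190
G1 X95.6830 Y138.0643
G1 X86.3283 Y124.0638
G1 X83.0433 Y107.5492
G1 X86.3283 Y91.0346
G1 X95.6830 Y77.0341
G1 X109.6835 Y67.6794
G1 X126.1981 Y64.3944
G1 X142.7127 Y67.6794
G1 X156.7132 Y77.0341
G1 X166.0679 Y91.0346
G1 X169.3529 Y107.5492
M5

viewBox `0 0 211.8479 154.4239` with mm width/height → 1 unit = 1 mm. Flip: y_m = 154.4239 − y_svg.

**Shape 1** — `<path>` rectangle, stroke `#ff0000` → cut (S811, F1078). Machine vertices: (88.1004,113.0867) → (108.0871,113.0867) → (108.0871,42.9272) → (88.1004,42.9272) → (88.1004,113.0867). Closed: final G1 returns to the first vertex.

**Shape 2** — `<circle>` circle, stroke `#ff0000` → cut (S811, F1078). Machine vertices: (169.3529,107.5492) → (166.0679,124.0638) → (156.7132,138.0643) → (142.7127,147.4190) → (126.1981,150.7040) → (109.6835,147.4190) → (95.6830,138.0643) → (86.3283,124.0638) → (83.0433,107.5492) → (86.3283,91.0346) → (95.6830,77.0341) → (109.6835,67.6794) → (126.1981,64.3944) → (142.7127,67.6794) → (156.7132,77.0341) → (166.0679,91.0346) → (169.3529,107.5492). Closed: final G1 returns to the first vertex.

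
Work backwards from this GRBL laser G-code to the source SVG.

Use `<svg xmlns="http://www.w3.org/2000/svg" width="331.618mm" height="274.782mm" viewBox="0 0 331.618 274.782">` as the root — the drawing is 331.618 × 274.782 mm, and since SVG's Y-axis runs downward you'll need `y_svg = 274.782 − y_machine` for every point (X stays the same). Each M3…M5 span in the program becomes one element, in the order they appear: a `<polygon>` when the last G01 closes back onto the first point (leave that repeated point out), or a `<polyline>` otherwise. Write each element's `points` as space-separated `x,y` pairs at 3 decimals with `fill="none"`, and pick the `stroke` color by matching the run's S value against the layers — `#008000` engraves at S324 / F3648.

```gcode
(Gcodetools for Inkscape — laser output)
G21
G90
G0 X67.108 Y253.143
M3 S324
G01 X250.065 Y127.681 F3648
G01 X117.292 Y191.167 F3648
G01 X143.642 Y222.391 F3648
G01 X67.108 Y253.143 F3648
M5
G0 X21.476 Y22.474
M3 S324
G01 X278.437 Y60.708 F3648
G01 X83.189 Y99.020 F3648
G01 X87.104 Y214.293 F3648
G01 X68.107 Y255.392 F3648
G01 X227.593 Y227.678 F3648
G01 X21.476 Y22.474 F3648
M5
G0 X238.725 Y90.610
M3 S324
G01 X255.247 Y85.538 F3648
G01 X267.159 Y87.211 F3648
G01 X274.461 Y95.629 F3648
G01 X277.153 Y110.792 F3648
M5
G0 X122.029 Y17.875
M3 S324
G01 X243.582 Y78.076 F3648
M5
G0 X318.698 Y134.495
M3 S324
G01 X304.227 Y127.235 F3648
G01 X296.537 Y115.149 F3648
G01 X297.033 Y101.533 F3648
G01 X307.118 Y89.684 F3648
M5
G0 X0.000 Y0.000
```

<svg xmlns="http://www.w3.org/2000/svg" width="331.618mm" height="274.782mm" viewBox="0 0 331.618 274.782">
  <polygon points="67.108,21.639 250.065,147.101 117.292,83.615 143.642,52.391" fill="none" stroke="#008000"/>
  <polygon points="21.476,252.308 278.437,214.074 83.189,175.762 87.104,60.489 68.107,19.390 227.593,47.104" fill="none" stroke="#008000"/>
  <polyline points="238.725,184.172 255.247,189.244 267.159,187.571 274.461,179.153 277.153,163.990" fill="none" stroke="#008000"/>
  <polyline points="122.029,256.907 243.582,196.706" fill="none" stroke="#008000"/>
  <polyline points="318.698,140.287 304.227,147.547 296.537,159.633 297.033,173.249 307.118,185.098" fill="none" stroke="#008000"/>
</svg>

y_svg = 274.782 − y_m. Every run uses S324, so all elements get stroke `#008000` (engrave).

[1] closed run; points: 67.108,21.639 250.065,147.101 117.292,83.615 143.642,52.391

[2] closed run; points: 21.476,252.308 278.437,214.074 83.189,175.762 87.104,60.489 68.107,19.390 227.593,47.104

[3] open run; points: 238.725,184.172 255.247,189.244 267.159,187.571 274.461,179.153 277.153,163.990

[4] open run; points: 122.029,256.907 243.582,196.706

[5] open run; points: 318.698,140.287 304.227,147.547 296.537,159.633 297.033,173.249 307.118,185.098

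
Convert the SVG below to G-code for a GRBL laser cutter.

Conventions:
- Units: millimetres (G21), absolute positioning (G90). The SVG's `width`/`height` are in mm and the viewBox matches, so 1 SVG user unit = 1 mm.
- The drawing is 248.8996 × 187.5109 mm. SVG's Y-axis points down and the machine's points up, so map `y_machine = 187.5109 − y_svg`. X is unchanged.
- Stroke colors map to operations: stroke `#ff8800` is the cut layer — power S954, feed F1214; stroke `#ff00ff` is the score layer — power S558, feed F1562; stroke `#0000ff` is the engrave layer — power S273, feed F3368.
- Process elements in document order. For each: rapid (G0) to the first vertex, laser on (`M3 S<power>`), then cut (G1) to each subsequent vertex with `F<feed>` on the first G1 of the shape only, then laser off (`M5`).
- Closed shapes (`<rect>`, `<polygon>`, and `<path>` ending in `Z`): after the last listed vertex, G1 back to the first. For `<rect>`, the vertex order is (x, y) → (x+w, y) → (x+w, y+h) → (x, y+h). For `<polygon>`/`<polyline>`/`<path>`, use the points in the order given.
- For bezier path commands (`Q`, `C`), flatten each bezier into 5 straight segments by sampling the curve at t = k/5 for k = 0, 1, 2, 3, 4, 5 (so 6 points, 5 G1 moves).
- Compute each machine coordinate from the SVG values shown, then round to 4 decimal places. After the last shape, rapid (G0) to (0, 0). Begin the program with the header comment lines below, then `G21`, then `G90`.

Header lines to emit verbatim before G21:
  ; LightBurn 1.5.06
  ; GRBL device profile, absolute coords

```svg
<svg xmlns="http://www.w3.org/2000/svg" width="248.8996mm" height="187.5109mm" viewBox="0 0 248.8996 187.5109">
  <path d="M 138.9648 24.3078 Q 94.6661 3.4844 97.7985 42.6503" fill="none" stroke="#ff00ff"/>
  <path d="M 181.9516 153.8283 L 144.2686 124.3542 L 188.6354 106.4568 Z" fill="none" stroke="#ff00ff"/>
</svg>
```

viewBox `0 0 248.8996 187.5109` with mm width/height → 1 unit = 1 mm. Flip: y_m = 187.5109 − y_svg.

**Shape 1** — `<path>` quadratic bezier, stroke `#ff00ff` → score (S558, F1562). Control points (SVG): P0=(138.9648,24.3078), P1=(94.6661,3.4844), P2=(97.7985,42.6503); sampled at t=k/5. Machine vertices: (138.9648,163.2031) → (123.1426,169.1329) → (111.1148,170.2635) → (102.8816,166.5950) → (98.4428,158.1274) → (97.7985,144.8606). Open path.

**Shape 2** — `<path>` regular polygon, stroke `#ff00ff` → score (S558, F1562). Machine vertices: (181.9516,33.6826) → (144.2686,63.1567) → (188.6354,81.0541) → (181.9516,33.6826). Closed: final G1 returns to the first vertex.

; LightBurn 1.5.06
; GRBL device profile, absolute coords
G21
G90
G0 X138.9648 Y163.2031
M3 S558
G1 X123.1426 Y169.1329 F1562
G1 X111.1148 Y170.2635
G1 X102.8816 Y166.5950
G1 X98.4428 Y158.1274
G1 X97.7985 Y144.8606
M5
G0 X181.9516 Y33.6826
M3 S558
G1 X144.2686 Y63.1567 F1562
G1 X188.6354 Y81.0541
G1 X181.9516 Y33.6826
M5
G0 X0.0000 Y0.0000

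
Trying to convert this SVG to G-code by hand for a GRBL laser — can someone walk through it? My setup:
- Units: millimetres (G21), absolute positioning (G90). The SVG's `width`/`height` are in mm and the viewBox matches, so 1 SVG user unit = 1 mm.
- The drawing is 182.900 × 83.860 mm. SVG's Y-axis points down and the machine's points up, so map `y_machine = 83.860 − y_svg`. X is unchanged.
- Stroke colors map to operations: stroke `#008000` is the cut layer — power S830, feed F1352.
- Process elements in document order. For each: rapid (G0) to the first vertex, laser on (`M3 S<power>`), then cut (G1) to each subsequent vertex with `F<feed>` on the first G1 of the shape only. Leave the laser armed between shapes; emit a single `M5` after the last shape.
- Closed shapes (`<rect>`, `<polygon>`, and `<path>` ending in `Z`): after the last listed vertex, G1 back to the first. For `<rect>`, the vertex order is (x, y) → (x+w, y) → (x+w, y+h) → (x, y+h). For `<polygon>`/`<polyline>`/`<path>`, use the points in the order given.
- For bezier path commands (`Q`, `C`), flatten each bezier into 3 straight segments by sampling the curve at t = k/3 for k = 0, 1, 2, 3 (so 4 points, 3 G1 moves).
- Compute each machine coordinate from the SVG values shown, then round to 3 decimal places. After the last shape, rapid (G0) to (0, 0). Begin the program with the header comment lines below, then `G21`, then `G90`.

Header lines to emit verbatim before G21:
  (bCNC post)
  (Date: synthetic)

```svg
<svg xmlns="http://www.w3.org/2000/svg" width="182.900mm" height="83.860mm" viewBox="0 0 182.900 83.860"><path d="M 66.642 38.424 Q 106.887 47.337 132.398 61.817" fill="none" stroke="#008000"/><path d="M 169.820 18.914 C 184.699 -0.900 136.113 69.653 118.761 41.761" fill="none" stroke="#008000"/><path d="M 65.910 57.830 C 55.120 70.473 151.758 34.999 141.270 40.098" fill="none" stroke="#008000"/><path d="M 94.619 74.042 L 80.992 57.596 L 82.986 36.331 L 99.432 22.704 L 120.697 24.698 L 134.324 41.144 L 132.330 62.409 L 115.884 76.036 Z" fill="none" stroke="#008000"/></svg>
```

1 u = 1 mm; y_m = 83.860 − y.

[1] `<path>` quadratic bezier, #008000→cut S830 F1352: (66.642,45.436) → (91.835,38.875) → (113.754,31.078) → (132.398,22.043)

[2] `<path>` cubic bezier, #008000→cut S830 F1352: (169.820,64.946) → (167.051,61.631) → (143.017,40.029) → (118.761,42.099)

[3] `<path>` cubic bezier, #008000→cut S830 F1352: (65.910,26.030) → (82.983,26.141) → (123.996,38.621) → (141.270,43.762)

[4] `<path>` regular polygon, #008000→cut S830 F1352: (94.619,9.818) → (80.992,26.264) → (82.986,47.529) → (99.432,61.156) → (120.697,59.162) → (134.324,42.716) → (132.330,21.451) → (115.884,7.824) → (94.619,9.818) (closed)

(bCNC post)
(Date: synthetic)
G21
G90
G0 X66.642 Y45.436
M3 S830
G1 X91.835 Y38.875 F1352
G1 X113.754 Y31.078
G1 X132.398 Y22.043
G0 X169.820 Y64.946
M3 S830
G1 X167.051 Y61.631 F1352
G1 X143.017 Y40.029
G1 X118.761 Y42.099
G0 X65.910 Y26.030
M3 S830
G1 X82.983 Y26.141 F1352
G1 X123.996 Y38.621
G1 X141.270 Y43.762
G0 X94.619 Y9.818
M3 S830
G1 X80.992 Y26.264 F1352
G1 X82.986 Y47.529
G1 X99.432 Y61.156
G1 X120.697 Y59.162
G1 X134.324 Y42.716
G1 X132.330 Y21.451
G1 X115.884 Y7.824
G1 X94.619 Y9.818
M5
G0 X0.000 Y0.000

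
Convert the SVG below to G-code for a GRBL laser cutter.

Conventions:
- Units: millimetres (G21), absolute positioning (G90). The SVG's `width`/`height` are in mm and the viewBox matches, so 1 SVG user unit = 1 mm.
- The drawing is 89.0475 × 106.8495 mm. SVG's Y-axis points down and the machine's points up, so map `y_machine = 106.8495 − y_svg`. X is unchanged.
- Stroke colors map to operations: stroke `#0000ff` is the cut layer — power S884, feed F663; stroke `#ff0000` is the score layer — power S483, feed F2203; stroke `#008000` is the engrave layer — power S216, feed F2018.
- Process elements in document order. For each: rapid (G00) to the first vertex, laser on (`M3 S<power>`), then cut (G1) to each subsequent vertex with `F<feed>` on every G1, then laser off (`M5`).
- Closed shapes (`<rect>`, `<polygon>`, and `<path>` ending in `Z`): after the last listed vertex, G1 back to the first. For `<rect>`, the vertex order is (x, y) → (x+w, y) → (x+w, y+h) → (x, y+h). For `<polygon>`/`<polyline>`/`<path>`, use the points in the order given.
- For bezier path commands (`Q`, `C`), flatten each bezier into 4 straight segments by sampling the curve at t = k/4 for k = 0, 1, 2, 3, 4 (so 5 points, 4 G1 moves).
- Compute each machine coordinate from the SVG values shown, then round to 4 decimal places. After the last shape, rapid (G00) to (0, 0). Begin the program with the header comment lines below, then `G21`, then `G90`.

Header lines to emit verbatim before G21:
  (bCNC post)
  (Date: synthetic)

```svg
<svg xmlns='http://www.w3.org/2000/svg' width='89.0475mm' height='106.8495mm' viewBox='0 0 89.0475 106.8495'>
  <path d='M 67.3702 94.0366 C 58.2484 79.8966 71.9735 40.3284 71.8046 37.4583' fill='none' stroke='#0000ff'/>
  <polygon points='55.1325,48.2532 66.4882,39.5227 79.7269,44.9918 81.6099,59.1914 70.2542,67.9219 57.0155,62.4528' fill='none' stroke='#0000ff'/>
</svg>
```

1 u = 1 mm; y_m = 106.8495 − y.

[1] `<path>` cubic bezier, #0000ff→cut S884 F663: (67.3702,12.8129) → (64.2386,27.2150) → (66.2301,45.3283) → (69.9002,61.3285) → (71.8046,69.3912)

[2] `<polygon>` regular polygon, #0000ff→cut S884 F663: (55.1325,58.5963) → (66.4882,67.3268) → (79.7269,61.8577) → (81.6099,47.6581) → (70.2542,38.9276) → (57.0155,44.3967) → (55.1325,58.5963) (closed)

(bCNC post)
(Date: synthetic)
G21
G90
G00 X67.3702 Y12.8129
M3 S884
G1 X64.2386 Y27.2150 F663
G1 X66.2301 Y45.3283 F663
G1 X69.9002 Y61.3285 F663
G1 X71.8046 Y69.3912 F663
M5
G00 X55.1325 Y58.5963
M3 S884
G1 X66.4882 Y67.3268 F663
G1 X79.7269 Y61.8577 F663
G1 X81.6099 Y47.6581 F663
G1 X70.2542 Y38.9276 F663
G1 X57.0155 Y44.3967 F663
G1 X55.1325 Y58.5963 F663
M5
G00 X0.0000 Y0.0000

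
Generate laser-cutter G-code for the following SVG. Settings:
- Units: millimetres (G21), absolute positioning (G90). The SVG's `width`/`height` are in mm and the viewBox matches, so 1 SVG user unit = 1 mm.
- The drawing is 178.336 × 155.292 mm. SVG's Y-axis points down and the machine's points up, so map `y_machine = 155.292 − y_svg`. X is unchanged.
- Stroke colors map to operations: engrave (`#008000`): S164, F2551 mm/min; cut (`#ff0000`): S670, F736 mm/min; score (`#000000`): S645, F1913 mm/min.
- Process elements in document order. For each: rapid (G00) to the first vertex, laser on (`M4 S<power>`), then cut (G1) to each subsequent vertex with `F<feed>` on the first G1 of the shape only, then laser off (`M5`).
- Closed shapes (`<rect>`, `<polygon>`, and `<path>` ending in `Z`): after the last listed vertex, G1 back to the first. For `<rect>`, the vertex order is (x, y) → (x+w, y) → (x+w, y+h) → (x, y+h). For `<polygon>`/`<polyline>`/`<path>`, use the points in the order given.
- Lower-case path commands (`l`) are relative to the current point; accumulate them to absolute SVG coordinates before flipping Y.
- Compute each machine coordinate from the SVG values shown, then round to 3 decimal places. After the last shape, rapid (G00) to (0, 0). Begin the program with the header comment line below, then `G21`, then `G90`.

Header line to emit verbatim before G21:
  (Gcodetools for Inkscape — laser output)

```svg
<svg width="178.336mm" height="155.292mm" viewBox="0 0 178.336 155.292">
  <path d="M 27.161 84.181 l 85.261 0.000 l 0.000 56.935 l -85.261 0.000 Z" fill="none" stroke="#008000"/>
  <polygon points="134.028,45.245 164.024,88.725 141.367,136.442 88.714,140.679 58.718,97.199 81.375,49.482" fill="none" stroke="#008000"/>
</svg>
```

(Gcodetools for Inkscape — laser output)
G21
G90
G00 X27.161 Y71.111
M4 S164
G1 X112.422 Y71.111 F2551
G1 X112.422 Y14.176
G1 X27.161 Y14.176
G1 X27.161 Y71.111
M5
G00 X134.028 Y110.047
M4 S164
G1 X164.024 Y66.567 F2551
G1 X141.367 Y18.850
G1 X88.714 Y14.613
G1 X58.718 Y58.093
G1 X81.375 Y105.810
G1 X134.028 Y110.047
M5
G00 X0.000 Y0.000

Since the viewBox matches the mm dimensions, user units are millimetres directly. The only transform is the Y-flip y_m = 155.292 − y_svg.

Shape 1 is a rectangle drawn with `<path>`. Its stroke #008000 means engrave at S164, F2551. After flipping Y the toolpath is (27.161,71.111) → (112.422,71.111) → (112.422,14.176) → (27.161,14.176) → (27.161,71.111), returning to the start.

Shape 2 is a regular polygon drawn with `<polygon>`. Its stroke #008000 means engrave at S164, F2551. After flipping Y the toolpath is (134.028,110.047) → (164.024,66.567) → (141.367,18.850) → (88.714,14.613) → (58.718,58.093) → (81.375,105.810) → (134.028,110.047), returning to the start.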